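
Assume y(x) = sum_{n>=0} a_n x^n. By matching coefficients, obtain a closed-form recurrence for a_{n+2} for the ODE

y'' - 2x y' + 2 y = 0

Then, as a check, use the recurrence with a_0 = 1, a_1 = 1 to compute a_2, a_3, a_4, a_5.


Substitute y = sum_n a_n x^n.
y''(x) has coefficient (n+2)(n+1) a_{n+2} at x^n;
-2 x y'(x) has coefficient -2 n a_n at x^n (shift);
2 y(x) has coefficient 2 a_n at x^n.
Matching x^n: (n+2)(n+1) a_{n+2} + (-2n + 2) a_n = 0.
Thus a_{n+2} = (2n - 2) / ((n+1)(n+2)) * a_n.

Check with a_0 = 1, a_1 = 1 (apply the recurrence for n = 0, 1, 2, 3): a_0 = 1, a_1 = 1, a_2 = -1, a_3 = 0, a_4 = -1/6, a_5 = 0.

a_(n+2) = (2n - 2) / ((n+1)(n+2)) * a_n; check: a_0 = 1, a_1 = 1, a_2 = -1, a_3 = 0, a_4 = -1/6, a_5 = 0


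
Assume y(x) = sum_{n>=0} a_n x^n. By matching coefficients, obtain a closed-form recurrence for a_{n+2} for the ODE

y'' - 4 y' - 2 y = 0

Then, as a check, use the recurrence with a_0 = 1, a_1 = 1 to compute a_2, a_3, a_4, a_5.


Substitute y = sum_n a_n x^n.
y''(x) has coefficient (n+2)(n+1) a_{n+2} at x^n;
-4 y'(x) has coefficient -4 (n+1) a_{n+1} at x^n;
-2 y(x) has coefficient -2 a_n at x^n.
Matching x^n: (n+2)(n+1) a_{n+2} - 4 (n+1) a_{n+1} - 2 a_n = 0.
Thus a_{n+2} = [4 (n+1) a_{n+1} + 2 a_n] / ((n+1)(n+2)).

Check with a_0 = 1, a_1 = 1 (apply the recurrence for n = 0, 1, 2, 3): a_0 = 1, a_1 = 1, a_2 = 3, a_3 = 13/3, a_4 = 29/6, a_5 = 43/10.

a_(n+2) = [4 (n+1) a_(n+1) + 2 a_n] / ((n+1)(n+2)); check: a_0 = 1, a_1 = 1, a_2 = 3, a_3 = 13/3, a_4 = 29/6, a_5 = 43/10


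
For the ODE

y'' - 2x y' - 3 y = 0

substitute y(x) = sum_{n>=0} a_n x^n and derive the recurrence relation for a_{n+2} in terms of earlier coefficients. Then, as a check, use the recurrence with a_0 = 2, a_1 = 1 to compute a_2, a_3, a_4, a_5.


Substitute y = sum_n a_n x^n.
y''(x) has coefficient (n+2)(n+1) a_{n+2} at x^n;
-2 x y'(x) has coefficient -2 n a_n at x^n (shift);
-3 y(x) has coefficient -3 a_n at x^n.
Matching x^n: (n+2)(n+1) a_{n+2} + (-2n - 3) a_n = 0.
Thus a_{n+2} = (2n + 3) / ((n+1)(n+2)) * a_n.

Check with a_0 = 2, a_1 = 1 (apply the recurrence for n = 0, 1, 2, 3): a_0 = 2, a_1 = 1, a_2 = 3, a_3 = 5/6, a_4 = 7/4, a_5 = 3/8.

a_(n+2) = (2n + 3) / ((n+1)(n+2)) * a_n; check: a_0 = 2, a_1 = 1, a_2 = 3, a_3 = 5/6, a_4 = 7/4, a_5 = 3/8


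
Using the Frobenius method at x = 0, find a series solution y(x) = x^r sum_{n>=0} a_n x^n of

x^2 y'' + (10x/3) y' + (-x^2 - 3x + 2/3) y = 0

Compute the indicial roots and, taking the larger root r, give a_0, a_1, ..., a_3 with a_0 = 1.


Write in Frobenius form y'' + (p(x)/x) y' + (q(x)/x^2) y = 0:
  p(x) = 10/3,  q(x) = -x^2 - 3x + 2/3.
Indicial equation: r(r-1) + (10/3) r + (2/3) = 0 -> roots r_1 = -1/3, r_2 = -2.
Take r = r_1 = -1/3. Let y(x) = x^r sum_{n>=0} a_n x^n with a_0 = 1.
Substitute y = x^r sum a_n x^n and match x^{r+n}. The recurrence is
  D(n) a_n - 3 a_{n-1} - 1 a_{n-2} = 0,  where D(n) = (r+n)(r+n-1) + (10/3)(r+n) + (2/3).
  a_n = [3 a_{n-1} + 1 a_{n-2}] / D(n).
Since the indicial polynomial factors as (r - r_1)(r - r_2), D(n) = (r_1 + n - r_1)(r_1 + n - r_2) = n(n + 5/3).
Evaluating step by step (a_0 = 1):
  n = 1: D(1) = 1(1 + 5/3) = 8/3; numerator = 3(1) = 3; a_1 = (3)/(8/3) = 9/8
  n = 2: D(2) = 2(2 + 5/3) = 22/3; numerator = 3(9/8) + 1(1) = 35/8; a_2 = (35/8)/(22/3) = 105/176
  n = 3: D(3) = 3(3 + 5/3) = 14; numerator = 3(105/176) + 1(9/8) = 513/176; a_3 = (513/176)/(14) = 513/2464

r = -1/3; a_0 = 1; a_1 = 9/8; a_2 = 105/176; a_3 = 513/2464


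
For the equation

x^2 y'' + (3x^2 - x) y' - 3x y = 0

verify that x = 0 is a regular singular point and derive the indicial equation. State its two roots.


Divide by x^2 to reach normal form y'' + P_1(x) y' + P_2(x) y = 0 with P_1(x) = 3 - 1/x and P_2(x) = -3/x.
x = 0 is a singular point because the y'-coefficient 3 - 1/x has a pole at x = 0 and the y-coefficient -3/x has a pole at x = 0.
It is a regular singular point because x P_1(x) = p(x) = 3x - 1 and x^2 P_2(x) = q(x) = -3x are polynomials, hence analytic at x = 0.
p(0) = -1,  q(0) = 0.
Indicial equation: r(r-1) + p(0) r + q(0) = 0, i.e. r^2 + (p(0) - 1) r + q(0) = 0, i.e. r^2 - 2 r = 0.
Discriminant: (-2)^2 - 4(0) = 4, so r = (2 ± 2)/2.
Solving: r_1 = 2, r_2 = 0.

indicial: r^2 - 2 r = 0; roots r_1 = 2, r_2 = 0


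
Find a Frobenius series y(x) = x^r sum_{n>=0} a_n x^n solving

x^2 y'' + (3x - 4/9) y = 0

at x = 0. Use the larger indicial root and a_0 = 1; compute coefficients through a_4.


Write in Frobenius form y'' + (p(x)/x) y' + (q(x)/x^2) y = 0:
  p(x) = 0,  q(x) = 3x - 4/9.
Indicial equation: r(r-1) + (0) r + (-4/9) = 0 -> roots r_1 = 4/3, r_2 = -1/3.
Take r = r_1 = 4/3. Let y(x) = x^r sum_{n>=0} a_n x^n with a_0 = 1.
Substitute y = x^r sum a_n x^n and match x^{r+n}. The recurrence is
  D(n) a_n + 3 a_{n-1} = 0,  where D(n) = (r+n)(r+n-1) + (0)(r+n) + (-4/9).
  a_n = -3 / D(n) * a_{n-1}.
Since the indicial polynomial factors as (r - r_1)(r - r_2), D(n) = (r_1 + n - r_1)(r_1 + n - r_2) = n(n + 5/3).
Evaluating step by step (a_0 = 1):
  n = 1: D(1) = 1(1 + 5/3) = 8/3; numerator = -3(1) = -3; a_1 = (-3)/(8/3) = -9/8
  n = 2: D(2) = 2(2 + 5/3) = 22/3; numerator = -3(-9/8) = 27/8; a_2 = (27/8)/(22/3) = 81/176
  n = 3: D(3) = 3(3 + 5/3) = 14; numerator = -3(81/176) = -243/176; a_3 = (-243/176)/(14) = -243/2464
  n = 4: D(4) = 4(4 + 5/3) = 68/3; numerator = -3(-243/2464) = 729/2464; a_4 = (729/2464)/(68/3) = 2187/167552

r = 4/3; a_0 = 1; a_1 = -9/8; a_2 = 81/176; a_3 = -243/2464; a_4 = 2187/167552


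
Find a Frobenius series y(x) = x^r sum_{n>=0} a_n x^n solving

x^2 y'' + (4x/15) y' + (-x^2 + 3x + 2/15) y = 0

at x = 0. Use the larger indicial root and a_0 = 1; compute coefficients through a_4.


Write in Frobenius form y'' + (p(x)/x) y' + (q(x)/x^2) y = 0:
  p(x) = 4/15,  q(x) = -x^2 + 3x + 2/15.
Indicial equation: r(r-1) + (4/15) r + (2/15) = 0 -> roots r_1 = 2/5, r_2 = 1/3.
Take r = r_1 = 2/5. Let y(x) = x^r sum_{n>=0} a_n x^n with a_0 = 1.
Substitute y = x^r sum a_n x^n and match x^{r+n}. The recurrence is
  D(n) a_n + 3 a_{n-1} - 1 a_{n-2} = 0,  where D(n) = (r+n)(r+n-1) + (4/15)(r+n) + (2/15).
  a_n = [-3 a_{n-1} + 1 a_{n-2}] / D(n).
Since the indicial polynomial factors as (r - r_1)(r - r_2), D(n) = (r_1 + n - r_1)(r_1 + n - r_2) = n(n + 1/15).
Evaluating step by step (a_0 = 1):
  n = 1: D(1) = 1(1 + 1/15) = 16/15; numerator = -3(1) = -3; a_1 = (-3)/(16/15) = -45/16
  n = 2: D(2) = 2(2 + 1/15) = 62/15; numerator = -3(-45/16) + 1(1) = 151/16; a_2 = (151/16)/(62/15) = 2265/992
  n = 3: D(3) = 3(3 + 1/15) = 46/5; numerator = -3(2265/992) + 1(-45/16) = -9585/992; a_3 = (-9585/992)/(46/5) = -47925/45632
  n = 4: D(4) = 4(4 + 1/15) = 244/15; numerator = -3(-47925/45632) + 1(2265/992) = 247965/45632; a_4 = (247965/45632)/(244/15) = 60975/182528

r = 2/5; a_0 = 1; a_1 = -45/16; a_2 = 2265/992; a_3 = -47925/45632; a_4 = 60975/182528


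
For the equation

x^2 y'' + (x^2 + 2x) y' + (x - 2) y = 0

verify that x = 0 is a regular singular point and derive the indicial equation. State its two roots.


Divide by x^2 to reach normal form y'' + P_1(x) y' + P_2(x) y = 0 with P_1(x) = 1 + 2/x and P_2(x) = 1/x - 2/x^2.
x = 0 is a singular point because the y'-coefficient 1 + 2/x has a pole at x = 0 and the y-coefficient 1/x - 2/x^2 has a pole at x = 0.
It is a regular singular point because x P_1(x) = p(x) = x + 2 and x^2 P_2(x) = q(x) = x - 2 are polynomials, hence analytic at x = 0.
p(0) = 2,  q(0) = -2.
Indicial equation: r(r-1) + p(0) r + q(0) = 0, i.e. r^2 + (p(0) - 1) r + q(0) = 0, i.e. r^2 + 1 r - 2 = 0.
Discriminant: (1)^2 - 4(-2) = 9, so r = (-1 ± 3)/2.
Solving: r_1 = 1, r_2 = -2.

indicial: r^2 + 1 r - 2 = 0; roots r_1 = 1, r_2 = -2


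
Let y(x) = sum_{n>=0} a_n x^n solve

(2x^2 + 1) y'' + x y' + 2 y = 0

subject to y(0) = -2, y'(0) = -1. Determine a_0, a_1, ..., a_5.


Ansatz: y(x) = sum_{n>=0} a_n x^n, so y'(x) = sum_{n>=1} n a_n x^(n-1) and y''(x) = sum_{n>=2} n(n-1) a_n x^(n-2).
Substitute into P(x) y'' + Q(x) y' + R(x) y = 0 with P(x) = 2x^2 + 1, Q(x) = x, R(x) = 2, and match powers of x.
Initial conditions: a_0 = -2, a_1 = -1.
Setting the coefficient of each power of x to zero and solving order by order (substituting the coefficients already found):
  x^0: 2 a_2 + 2 a_0 = 0  ->  2 a_2 = -2 a_0 = 4  ->  a_2 = 2
  x^1: 6 a_3 + 3 a_1 = 0  ->  6 a_3 = -3 a_1 = 3  ->  a_3 = 1/2
  x^2: 12 a_4 + 8 a_2 = 0  ->  12 a_4 = -8 a_2 = -16  ->  a_4 = -4/3
  x^3: 20 a_5 + 17 a_3 = 0  ->  20 a_5 = -17 a_3 = -17/2  ->  a_5 = -17/40
Truncated series: y(x) = -2 - x + 2 x^2 + (1/2) x^3 - (4/3) x^4 - (17/40) x^5 + O(x^6).

a_0 = -2; a_1 = -1; a_2 = 2; a_3 = 1/2; a_4 = -4/3; a_5 = -17/40


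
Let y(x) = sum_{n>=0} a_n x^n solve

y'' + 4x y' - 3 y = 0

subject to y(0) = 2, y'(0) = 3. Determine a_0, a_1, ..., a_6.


Ansatz: y(x) = sum_{n>=0} a_n x^n, so y'(x) = sum_{n>=1} n a_n x^(n-1) and y''(x) = sum_{n>=2} n(n-1) a_n x^(n-2).
Substitute into P(x) y'' + Q(x) y' + R(x) y = 0 with P(x) = 1, Q(x) = 4x, R(x) = -3, and match powers of x.
Initial conditions: a_0 = 2, a_1 = 3.
Setting the coefficient of each power of x to zero and solving order by order (substituting the coefficients already found):
  x^0: 2 a_2 - 3 a_0 = 0  ->  2 a_2 = 3 a_0 = 6  ->  a_2 = 3
  x^1: 6 a_3 + a_1 = 0  ->  6 a_3 = -a_1 = -3  ->  a_3 = -1/2
  x^2: 12 a_4 + 5 a_2 = 0  ->  12 a_4 = -5 a_2 = -15  ->  a_4 = -5/4
  x^3: 20 a_5 + 9 a_3 = 0  ->  20 a_5 = -9 a_3 = 9/2  ->  a_5 = 9/40
  x^4: 30 a_6 + 13 a_4 = 0  ->  30 a_6 = -13 a_4 = 65/4  ->  a_6 = 13/24
Truncated series: y(x) = 2 + 3 x + 3 x^2 - (1/2) x^3 - (5/4) x^4 + (9/40) x^5 + (13/24) x^6 + O(x^7).

a_0 = 2; a_1 = 3; a_2 = 3; a_3 = -1/2; a_4 = -5/4; a_5 = 9/40; a_6 = 13/24


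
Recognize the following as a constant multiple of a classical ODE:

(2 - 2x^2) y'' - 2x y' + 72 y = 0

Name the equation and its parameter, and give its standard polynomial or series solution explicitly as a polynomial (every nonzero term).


All three coefficients share the factor 2; dividing through by 2 gives  (1 - x^2) y'' - x y' + 36 y = 0.
This matches the Chebyshev equation (1 - x^2) y'' - x y' + n^2 y = 0 (note the -x y' term, not -2x y') with n^2 = 36, so n = 6; the polynomial solution is T_6(x).
With y = sum_k a_k x^k, matching x^k gives (k+2)(k+1) a_{k+2} = (k^2 - n^2) a_k = (k - 6)(k + 6) a_k. The right side vanishes at k = 6, so the series with the parity of 6 terminates at degree 6.
Standard normalization: leading coefficient of T_n is 2^(n-1), so a_6 = 2^5 = 32. Work downward with a_k = (k+1)(k+2) a_{k+2} / ((k - 6)(k + 6)):
  a_4 = (5)(6)(32) / ((4 - 6)(4 + 6)) = 960/(-20) = -48
  a_2 = (3)(4)(-48) / ((2 - 6)(2 + 6)) = -576/(-32) = 18
  a_0 = (1)(2)(18) / ((0 - 6)(0 + 6)) = 36/(-36) = -1
Hence T_6(x) = 32 x^6 - 48 x^4 + 18 x^2 - 1.

T_6(x); series = 32 x^6 - 48 x^4 + 18 x^2 - 1


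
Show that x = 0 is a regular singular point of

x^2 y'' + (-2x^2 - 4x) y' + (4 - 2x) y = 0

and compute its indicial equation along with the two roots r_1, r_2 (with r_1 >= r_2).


Divide by x^2 to reach normal form y'' + P_1(x) y' + P_2(x) y = 0 with P_1(x) = -2 - 4/x and P_2(x) = -2/x + 4/x^2.
x = 0 is a singular point because the y'-coefficient -2 - 4/x has a pole at x = 0 and the y-coefficient -2/x + 4/x^2 has a pole at x = 0.
It is a regular singular point because x P_1(x) = p(x) = -2x - 4 and x^2 P_2(x) = q(x) = 4 - 2x are polynomials, hence analytic at x = 0.
p(0) = -4,  q(0) = 4.
Indicial equation: r(r-1) + p(0) r + q(0) = 0, i.e. r^2 + (p(0) - 1) r + q(0) = 0, i.e. r^2 - 5 r + 4 = 0.
Discriminant: (-5)^2 - 4(4) = 9, so r = (5 ± 3)/2.
Solving: r_1 = 4, r_2 = 1.

indicial: r^2 - 5 r + 4 = 0; roots r_1 = 4, r_2 = 1


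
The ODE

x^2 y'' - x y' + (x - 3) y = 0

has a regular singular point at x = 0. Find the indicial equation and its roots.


Divide by x^2 to reach normal form y'' + P_1(x) y' + P_2(x) y = 0 with P_1(x) = -1/x and P_2(x) = 1/x - 3/x^2.
x = 0 is a singular point because the y'-coefficient -1/x has a pole at x = 0 and the y-coefficient 1/x - 3/x^2 has a pole at x = 0.
It is a regular singular point because x P_1(x) = p(x) = -1 and x^2 P_2(x) = q(x) = x - 3 are polynomials, hence analytic at x = 0.
p(0) = -1,  q(0) = -3.
Indicial equation: r(r-1) + p(0) r + q(0) = 0, i.e. r^2 + (p(0) - 1) r + q(0) = 0, i.e. r^2 - 2 r - 3 = 0.
Discriminant: (-2)^2 - 4(-3) = 16, so r = (2 ± 4)/2.
Solving: r_1 = 3, r_2 = -1.

indicial: r^2 - 2 r - 3 = 0; roots r_1 = 3, r_2 = -1


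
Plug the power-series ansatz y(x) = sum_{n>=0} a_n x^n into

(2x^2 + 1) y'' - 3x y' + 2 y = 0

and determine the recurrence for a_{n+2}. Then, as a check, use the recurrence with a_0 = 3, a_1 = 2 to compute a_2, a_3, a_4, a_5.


Substitute y = sum_n a_n x^n.
(1 + 2 x^2) y'' contributes (n+2)(n+1) a_{n+2} + 2 n(n-1) a_n at x^n.
-3 x y'(x) contributes -3 n a_n at x^n.
2 y(x) contributes 2 a_n at x^n.
Matching x^n: (n+2)(n+1) a_{n+2} + (2 n(n-1) - 3 n + 2) a_n = 0.
Thus a_{n+2} = (-2 n(n-1) + 3 n - 2) / ((n+1)(n+2)) * a_n.

Check with a_0 = 3, a_1 = 2 (apply the recurrence for n = 0, 1, 2, 3): a_0 = 3, a_1 = 2, a_2 = -3, a_3 = 1/3, a_4 = 0, a_5 = -1/12.

a_(n+2) = (-2 n(n-1) + 3 n - 2) / ((n+1)(n+2)) * a_n; check: a_0 = 3, a_1 = 2, a_2 = -3, a_3 = 1/3, a_4 = 0, a_5 = -1/12


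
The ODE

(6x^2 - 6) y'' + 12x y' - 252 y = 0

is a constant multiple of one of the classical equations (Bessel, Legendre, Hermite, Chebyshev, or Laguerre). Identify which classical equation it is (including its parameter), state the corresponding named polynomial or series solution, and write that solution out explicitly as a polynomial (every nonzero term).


All three coefficients share the factor -6; dividing through by -6 gives  (1 - x^2) y'' - 2x y' + 42 y = 0.
This matches the Legendre equation (1 - x^2) y'' - 2x y' + n(n+1) y = 0 (note the -2x y' term) with n(n+1) = 42, so n = 6; the polynomial solution is P_6(x).
With y = sum_k a_k x^k, matching x^k gives (k+2)(k+1) a_{k+2} = [k(k+1) - n(n+1)] a_k = (k - 6)(k + 7) a_k. The right side vanishes at k = 6, so the series with the parity of 6 terminates at degree 6.
Standard normalization (P_n(1) = 1): leading coefficient (2n)!/(2^n (n!)^2) = 479001600/(64*518400) = 231/16, so a_6 = 231/16. Work downward with a_k = (k+1)(k+2) a_{k+2} / ((k - 6)(k + 7)):
  a_4 = (5)(6)(231/16) / ((4 - 6)(4 + 7)) = (3465/8)/(-22) = -315/16
  a_2 = (3)(4)(-315/16) / ((2 - 6)(2 + 7)) = (-945/4)/(-36) = 105/16
  a_0 = (1)(2)(105/16) / ((0 - 6)(0 + 7)) = (105/8)/(-42) = -5/16
Hence P_6(x) = 231 x^6/16 - 315 x^4/16 + 105 x^2/16 - 5/16.

P_6(x); series = 231 x^6/16 - 315 x^4/16 + 105 x^2/16 - 5/16


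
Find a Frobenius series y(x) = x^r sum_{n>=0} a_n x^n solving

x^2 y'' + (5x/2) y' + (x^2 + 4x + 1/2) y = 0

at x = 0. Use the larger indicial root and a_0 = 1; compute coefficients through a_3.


Write in Frobenius form y'' + (p(x)/x) y' + (q(x)/x^2) y = 0:
  p(x) = 5/2,  q(x) = x^2 + 4x + 1/2.
Indicial equation: r(r-1) + (5/2) r + (1/2) = 0 -> roots r_1 = -1/2, r_2 = -1.
Take r = r_1 = -1/2. Let y(x) = x^r sum_{n>=0} a_n x^n with a_0 = 1.
Substitute y = x^r sum a_n x^n and match x^{r+n}. The recurrence is
  D(n) a_n + 4 a_{n-1} + 1 a_{n-2} = 0,  where D(n) = (r+n)(r+n-1) + (5/2)(r+n) + (1/2).
  a_n = [-4 a_{n-1} - 1 a_{n-2}] / D(n).
Since the indicial polynomial factors as (r - r_1)(r - r_2), D(n) = (r_1 + n - r_1)(r_1 + n - r_2) = n(n + 1/2).
Evaluating step by step (a_0 = 1):
  n = 1: D(1) = 1(1 + 1/2) = 3/2; numerator = -4(1) = -4; a_1 = (-4)/(3/2) = -8/3
  n = 2: D(2) = 2(2 + 1/2) = 5; numerator = -4(-8/3) - 1(1) = 29/3; a_2 = (29/3)/(5) = 29/15
  n = 3: D(3) = 3(3 + 1/2) = 21/2; numerator = -4(29/15) - 1(-8/3) = -76/15; a_3 = (-76/15)/(21/2) = -152/315

r = -1/2; a_0 = 1; a_1 = -8/3; a_2 = 29/15; a_3 = -152/315


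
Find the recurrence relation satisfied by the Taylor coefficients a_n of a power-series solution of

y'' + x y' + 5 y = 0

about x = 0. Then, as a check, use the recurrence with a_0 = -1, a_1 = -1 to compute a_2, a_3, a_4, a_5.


Substitute y = sum_n a_n x^n.
y''(x) has coefficient (n+2)(n+1) a_{n+2} at x^n;
x y'(x) has coefficient n a_n at x^n (shift);
5 y(x) has coefficient 5 a_n at x^n.
Matching x^n: (n+2)(n+1) a_{n+2} + (n + 5) a_n = 0.
Thus a_{n+2} = (-n - 5) / ((n+1)(n+2)) * a_n.

Check with a_0 = -1, a_1 = -1 (apply the recurrence for n = 0, 1, 2, 3): a_0 = -1, a_1 = -1, a_2 = 5/2, a_3 = 1, a_4 = -35/24, a_5 = -2/5.

a_(n+2) = (-n - 5) / ((n+1)(n+2)) * a_n; check: a_0 = -1, a_1 = -1, a_2 = 5/2, a_3 = 1, a_4 = -35/24, a_5 = -2/5


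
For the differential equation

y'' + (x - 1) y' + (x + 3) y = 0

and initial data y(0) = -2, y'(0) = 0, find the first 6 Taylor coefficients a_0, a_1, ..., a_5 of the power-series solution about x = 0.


Ansatz: y(x) = sum_{n>=0} a_n x^n, so y'(x) = sum_{n>=1} n a_n x^(n-1) and y''(x) = sum_{n>=2} n(n-1) a_n x^(n-2).
Substitute into P(x) y'' + Q(x) y' + R(x) y = 0 with P(x) = 1, Q(x) = x - 1, R(x) = x + 3, and match powers of x.
Initial conditions: a_0 = -2, a_1 = 0.
Setting the coefficient of each power of x to zero and solving order by order (substituting the coefficients already found):
  x^0: 2 a_2 - a_1 + 3 a_0 = 0  ->  2 a_2 = a_1 - 3 a_0 = 6  ->  a_2 = 3
  x^1: 6 a_3 - 2 a_2 + 4 a_1 + a_0 = 0  ->  6 a_3 = 2 a_2 - 4 a_1 - a_0 = 8  ->  a_3 = 4/3
  x^2: 12 a_4 - 3 a_3 + 5 a_2 + a_1 = 0  ->  12 a_4 = 3 a_3 - 5 a_2 - a_1 = -11  ->  a_4 = -11/12
  x^3: 20 a_5 - 4 a_4 + 6 a_3 + a_2 = 0  ->  20 a_5 = 4 a_4 - 6 a_3 - a_2 = -44/3  ->  a_5 = -11/15
Truncated series: y(x) = -2 + 3 x^2 + (4/3) x^3 - (11/12) x^4 - (11/15) x^5 + O(x^6).

a_0 = -2; a_1 = 0; a_2 = 3; a_3 = 4/3; a_4 = -11/12; a_5 = -11/15


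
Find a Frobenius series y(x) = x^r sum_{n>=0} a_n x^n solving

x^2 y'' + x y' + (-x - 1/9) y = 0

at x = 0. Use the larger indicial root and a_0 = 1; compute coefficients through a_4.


Write in Frobenius form y'' + (p(x)/x) y' + (q(x)/x^2) y = 0:
  p(x) = 1,  q(x) = -x - 1/9.
Indicial equation: r(r-1) + (1) r + (-1/9) = 0 -> roots r_1 = 1/3, r_2 = -1/3.
Take r = r_1 = 1/3. Let y(x) = x^r sum_{n>=0} a_n x^n with a_0 = 1.
Substitute y = x^r sum a_n x^n and match x^{r+n}. The recurrence is
  D(n) a_n - 1 a_{n-1} = 0,  where D(n) = (r+n)(r+n-1) + (1)(r+n) + (-1/9).
  a_n = 1 / D(n) * a_{n-1}.
Since the indicial polynomial factors as (r - r_1)(r - r_2), D(n) = (r_1 + n - r_1)(r_1 + n - r_2) = n(n + 2/3).
Evaluating step by step (a_0 = 1):
  n = 1: D(1) = 1(1 + 2/3) = 5/3; numerator = 1(1) = 1; a_1 = (1)/(5/3) = 3/5
  n = 2: D(2) = 2(2 + 2/3) = 16/3; numerator = 1(3/5) = 3/5; a_2 = (3/5)/(16/3) = 9/80
  n = 3: D(3) = 3(3 + 2/3) = 11; numerator = 1(9/80) = 9/80; a_3 = (9/80)/(11) = 9/880
  n = 4: D(4) = 4(4 + 2/3) = 56/3; numerator = 1(9/880) = 9/880; a_4 = (9/880)/(56/3) = 27/49280

r = 1/3; a_0 = 1; a_1 = 3/5; a_2 = 9/80; a_3 = 9/880; a_4 = 27/49280


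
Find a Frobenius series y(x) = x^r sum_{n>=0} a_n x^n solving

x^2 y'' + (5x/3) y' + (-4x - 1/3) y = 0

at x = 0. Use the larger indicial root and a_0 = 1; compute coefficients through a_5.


Write in Frobenius form y'' + (p(x)/x) y' + (q(x)/x^2) y = 0:
  p(x) = 5/3,  q(x) = -4x - 1/3.
Indicial equation: r(r-1) + (5/3) r + (-1/3) = 0 -> roots r_1 = 1/3, r_2 = -1.
Take r = r_1 = 1/3. Let y(x) = x^r sum_{n>=0} a_n x^n with a_0 = 1.
Substitute y = x^r sum a_n x^n and match x^{r+n}. The recurrence is
  D(n) a_n - 4 a_{n-1} = 0,  where D(n) = (r+n)(r+n-1) + (5/3)(r+n) + (-1/3).
  a_n = 4 / D(n) * a_{n-1}.
Since the indicial polynomial factors as (r - r_1)(r - r_2), D(n) = (r_1 + n - r_1)(r_1 + n - r_2) = n(n + 4/3).
Evaluating step by step (a_0 = 1):
  n = 1: D(1) = 1(1 + 4/3) = 7/3; numerator = 4(1) = 4; a_1 = (4)/(7/3) = 12/7
  n = 2: D(2) = 2(2 + 4/3) = 20/3; numerator = 4(12/7) = 48/7; a_2 = (48/7)/(20/3) = 36/35
  n = 3: D(3) = 3(3 + 4/3) = 13; numerator = 4(36/35) = 144/35; a_3 = (144/35)/(13) = 144/455
  n = 4: D(4) = 4(4 + 4/3) = 64/3; numerator = 4(144/455) = 576/455; a_4 = (576/455)/(64/3) = 27/455
  n = 5: D(5) = 5(5 + 4/3) = 95/3; numerator = 4(27/455) = 108/455; a_5 = (108/455)/(95/3) = 324/43225

r = 1/3; a_0 = 1; a_1 = 12/7; a_2 = 36/35; a_3 = 144/455; a_4 = 27/455; a_5 = 324/43225


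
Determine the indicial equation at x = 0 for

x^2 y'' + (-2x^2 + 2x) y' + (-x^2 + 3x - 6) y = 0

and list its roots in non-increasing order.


Divide by x^2 to reach normal form y'' + P_1(x) y' + P_2(x) y = 0 with P_1(x) = -2 + 2/x and P_2(x) = -1 + 3/x - 6/x^2.
x = 0 is a singular point because the y'-coefficient -2 + 2/x has a pole at x = 0 and the y-coefficient -1 + 3/x - 6/x^2 has a pole at x = 0.
It is a regular singular point because x P_1(x) = p(x) = 2 - 2x and x^2 P_2(x) = q(x) = -x^2 + 3x - 6 are polynomials, hence analytic at x = 0.
p(0) = 2,  q(0) = -6.
Indicial equation: r(r-1) + p(0) r + q(0) = 0, i.e. r^2 + (p(0) - 1) r + q(0) = 0, i.e. r^2 + 1 r - 6 = 0.
Discriminant: (1)^2 - 4(-6) = 25, so r = (-1 ± 5)/2.
Solving: r_1 = 2, r_2 = -3.

indicial: r^2 + 1 r - 6 = 0; roots r_1 = 2, r_2 = -3


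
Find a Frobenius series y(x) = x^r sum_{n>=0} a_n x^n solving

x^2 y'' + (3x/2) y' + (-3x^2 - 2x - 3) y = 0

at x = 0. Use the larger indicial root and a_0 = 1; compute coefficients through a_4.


Write in Frobenius form y'' + (p(x)/x) y' + (q(x)/x^2) y = 0:
  p(x) = 3/2,  q(x) = -3x^2 - 2x - 3.
Indicial equation: r(r-1) + (3/2) r + (-3) = 0 -> roots r_1 = 3/2, r_2 = -2.
Take r = r_1 = 3/2. Let y(x) = x^r sum_{n>=0} a_n x^n with a_0 = 1.
Substitute y = x^r sum a_n x^n and match x^{r+n}. The recurrence is
  D(n) a_n - 2 a_{n-1} - 3 a_{n-2} = 0,  where D(n) = (r+n)(r+n-1) + (3/2)(r+n) + (-3).
  a_n = [2 a_{n-1} + 3 a_{n-2}] / D(n).
Since the indicial polynomial factors as (r - r_1)(r - r_2), D(n) = (r_1 + n - r_1)(r_1 + n - r_2) = n(n + 7/2).
Evaluating step by step (a_0 = 1):
  n = 1: D(1) = 1(1 + 7/2) = 9/2; numerator = 2(1) = 2; a_1 = (2)/(9/2) = 4/9
  n = 2: D(2) = 2(2 + 7/2) = 11; numerator = 2(4/9) + 3(1) = 35/9; a_2 = (35/9)/(11) = 35/99
  n = 3: D(3) = 3(3 + 7/2) = 39/2; numerator = 2(35/99) + 3(4/9) = 202/99; a_3 = (202/99)/(39/2) = 404/3861
  n = 4: D(4) = 4(4 + 7/2) = 30; numerator = 2(404/3861) + 3(35/99) = 4903/3861; a_4 = (4903/3861)/(30) = 4903/115830

r = 3/2; a_0 = 1; a_1 = 4/9; a_2 = 35/99; a_3 = 404/3861; a_4 = 4903/115830


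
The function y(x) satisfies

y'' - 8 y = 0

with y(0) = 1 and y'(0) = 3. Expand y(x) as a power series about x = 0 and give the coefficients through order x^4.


Ansatz: y(x) = sum_{n>=0} a_n x^n, so y'(x) = sum_{n>=1} n a_n x^(n-1) and y''(x) = sum_{n>=2} n(n-1) a_n x^(n-2).
Substitute into P(x) y'' + Q(x) y' + R(x) y = 0 with P(x) = 1, Q(x) = 0, R(x) = -8, and match powers of x.
Initial conditions: a_0 = 1, a_1 = 3.
Setting the coefficient of each power of x to zero and solving order by order (substituting the coefficients already found):
  x^0: 2 a_2 - 8 a_0 = 0  ->  2 a_2 = 8 a_0 = 8  ->  a_2 = 4
  x^1: 6 a_3 - 8 a_1 = 0  ->  6 a_3 = 8 a_1 = 24  ->  a_3 = 4
  x^2: 12 a_4 - 8 a_2 = 0  ->  12 a_4 = 8 a_2 = 32  ->  a_4 = 8/3
Truncated series: y(x) = 1 + 3 x + 4 x^2 + 4 x^3 + (8/3) x^4 + O(x^5).

a_0 = 1; a_1 = 3; a_2 = 4; a_3 = 4; a_4 = 8/3


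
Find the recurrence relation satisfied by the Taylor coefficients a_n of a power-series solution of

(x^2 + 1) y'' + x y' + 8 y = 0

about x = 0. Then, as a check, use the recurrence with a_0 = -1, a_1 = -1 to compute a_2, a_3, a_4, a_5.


Substitute y = sum_n a_n x^n.
(1 + 1 x^2) y'' contributes (n+2)(n+1) a_{n+2} + n(n-1) a_n at x^n.
x y'(x) contributes n a_n at x^n.
8 y(x) contributes 8 a_n at x^n.
Matching x^n: (n+2)(n+1) a_{n+2} + (n(n-1) + n + 8) a_n = 0.
Thus a_{n+2} = (-n(n-1) - n - 8) / ((n+1)(n+2)) * a_n.

Check with a_0 = -1, a_1 = -1 (apply the recurrence for n = 0, 1, 2, 3): a_0 = -1, a_1 = -1, a_2 = 4, a_3 = 3/2, a_4 = -4, a_5 = -51/40.

a_(n+2) = (-n(n-1) - n - 8) / ((n+1)(n+2)) * a_n; check: a_0 = -1, a_1 = -1, a_2 = 4, a_3 = 3/2, a_4 = -4, a_5 = -51/40


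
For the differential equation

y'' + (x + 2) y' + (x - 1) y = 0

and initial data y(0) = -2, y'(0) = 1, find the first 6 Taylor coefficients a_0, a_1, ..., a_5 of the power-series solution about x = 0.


Ansatz: y(x) = sum_{n>=0} a_n x^n, so y'(x) = sum_{n>=1} n a_n x^(n-1) and y''(x) = sum_{n>=2} n(n-1) a_n x^(n-2).
Substitute into P(x) y'' + Q(x) y' + R(x) y = 0 with P(x) = 1, Q(x) = x + 2, R(x) = x - 1, and match powers of x.
Initial conditions: a_0 = -2, a_1 = 1.
Setting the coefficient of each power of x to zero and solving order by order (substituting the coefficients already found):
  x^0: 2 a_2 + 2 a_1 - a_0 = 0  ->  2 a_2 = -2 a_1 + a_0 = -4  ->  a_2 = -2
  x^1: 6 a_3 + 4 a_2 + a_0 = 0  ->  6 a_3 = -4 a_2 - a_0 = 10  ->  a_3 = 5/3
  x^2: 12 a_4 + 6 a_3 + a_2 + a_1 = 0  ->  12 a_4 = -6 a_3 - a_2 - a_1 = -9  ->  a_4 = -3/4
  x^3: 20 a_5 + 8 a_4 + 2 a_3 + a_2 = 0  ->  20 a_5 = -8 a_4 - 2 a_3 - a_2 = 14/3  ->  a_5 = 7/30
Truncated series: y(x) = -2 + x - 2 x^2 + (5/3) x^3 - (3/4) x^4 + (7/30) x^5 + O(x^6).

a_0 = -2; a_1 = 1; a_2 = -2; a_3 = 5/3; a_4 = -3/4; a_5 = 7/30


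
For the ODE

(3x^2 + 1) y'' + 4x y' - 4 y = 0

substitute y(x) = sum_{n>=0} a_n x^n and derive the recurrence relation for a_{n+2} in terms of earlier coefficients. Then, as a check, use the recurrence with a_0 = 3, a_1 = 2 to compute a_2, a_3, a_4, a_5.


Substitute y = sum_n a_n x^n.
(1 + 3 x^2) y'' contributes (n+2)(n+1) a_{n+2} + 3 n(n-1) a_n at x^n.
4 x y'(x) contributes 4 n a_n at x^n.
-4 y(x) contributes -4 a_n at x^n.
Matching x^n: (n+2)(n+1) a_{n+2} + (3 n(n-1) + 4 n - 4) a_n = 0.
Thus a_{n+2} = (-3 n(n-1) - 4 n + 4) / ((n+1)(n+2)) * a_n.

Check with a_0 = 3, a_1 = 2 (apply the recurrence for n = 0, 1, 2, 3): a_0 = 3, a_1 = 2, a_2 = 6, a_3 = 0, a_4 = -5, a_5 = 0.

a_(n+2) = (-3 n(n-1) - 4 n + 4) / ((n+1)(n+2)) * a_n; check: a_0 = 3, a_1 = 2, a_2 = 6, a_3 = 0, a_4 = -5, a_5 = 0


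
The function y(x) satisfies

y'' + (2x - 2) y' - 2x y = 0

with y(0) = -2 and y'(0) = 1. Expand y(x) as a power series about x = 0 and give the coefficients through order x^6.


Ansatz: y(x) = sum_{n>=0} a_n x^n, so y'(x) = sum_{n>=1} n a_n x^(n-1) and y''(x) = sum_{n>=2} n(n-1) a_n x^(n-2).
Substitute into P(x) y'' + Q(x) y' + R(x) y = 0 with P(x) = 1, Q(x) = 2x - 2, R(x) = -2x, and match powers of x.
Initial conditions: a_0 = -2, a_1 = 1.
Setting the coefficient of each power of x to zero and solving order by order (substituting the coefficients already found):
  x^0: 2 a_2 - 2 a_1 = 0  ->  2 a_2 = 2 a_1 = 2  ->  a_2 = 1
  x^1: 6 a_3 - 4 a_2 + 2 a_1 - 2 a_0 = 0  ->  6 a_3 = 4 a_2 - 2 a_1 + 2 a_0 = -2  ->  a_3 = -1/3
  x^2: 12 a_4 - 6 a_3 + 4 a_2 - 2 a_1 = 0  ->  12 a_4 = 6 a_3 - 4 a_2 + 2 a_1 = -4  ->  a_4 = -1/3
  x^3: 20 a_5 - 8 a_4 + 6 a_3 - 2 a_2 = 0  ->  20 a_5 = 8 a_4 - 6 a_3 + 2 a_2 = 4/3  ->  a_5 = 1/15
  x^4: 30 a_6 - 10 a_5 + 8 a_4 - 2 a_3 = 0  ->  30 a_6 = 10 a_5 - 8 a_4 + 2 a_3 = 8/3  ->  a_6 = 4/45
Truncated series: y(x) = -2 + x + x^2 - (1/3) x^3 - (1/3) x^4 + (1/15) x^5 + (4/45) x^6 + O(x^7).

a_0 = -2; a_1 = 1; a_2 = 1; a_3 = -1/3; a_4 = -1/3; a_5 = 1/15; a_6 = 4/45


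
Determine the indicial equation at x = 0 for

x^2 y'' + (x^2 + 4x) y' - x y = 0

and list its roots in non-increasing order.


Divide by x^2 to reach normal form y'' + P_1(x) y' + P_2(x) y = 0 with P_1(x) = 1 + 4/x and P_2(x) = -1/x.
x = 0 is a singular point because the y'-coefficient 1 + 4/x has a pole at x = 0 and the y-coefficient -1/x has a pole at x = 0.
It is a regular singular point because x P_1(x) = p(x) = x + 4 and x^2 P_2(x) = q(x) = -x are polynomials, hence analytic at x = 0.
p(0) = 4,  q(0) = 0.
Indicial equation: r(r-1) + p(0) r + q(0) = 0, i.e. r^2 + (p(0) - 1) r + q(0) = 0, i.e. r^2 + 3 r = 0.
Discriminant: (3)^2 - 4(0) = 9, so r = (-3 ± 3)/2.
Solving: r_1 = 0, r_2 = -3.

indicial: r^2 + 3 r = 0; roots r_1 = 0, r_2 = -3


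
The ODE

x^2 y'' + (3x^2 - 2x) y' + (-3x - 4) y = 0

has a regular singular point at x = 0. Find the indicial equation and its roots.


Divide by x^2 to reach normal form y'' + P_1(x) y' + P_2(x) y = 0 with P_1(x) = 3 - 2/x and P_2(x) = -3/x - 4/x^2.
x = 0 is a singular point because the y'-coefficient 3 - 2/x has a pole at x = 0 and the y-coefficient -3/x - 4/x^2 has a pole at x = 0.
It is a regular singular point because x P_1(x) = p(x) = 3x - 2 and x^2 P_2(x) = q(x) = -3x - 4 are polynomials, hence analytic at x = 0.
p(0) = -2,  q(0) = -4.
Indicial equation: r(r-1) + p(0) r + q(0) = 0, i.e. r^2 + (p(0) - 1) r + q(0) = 0, i.e. r^2 - 3 r - 4 = 0.
Discriminant: (-3)^2 - 4(-4) = 25, so r = (3 ± 5)/2.
Solving: r_1 = 4, r_2 = -1.

indicial: r^2 - 3 r - 4 = 0; roots r_1 = 4, r_2 = -1


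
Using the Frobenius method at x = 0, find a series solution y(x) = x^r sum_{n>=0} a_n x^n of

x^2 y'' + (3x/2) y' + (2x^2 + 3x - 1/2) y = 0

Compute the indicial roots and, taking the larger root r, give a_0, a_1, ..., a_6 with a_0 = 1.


Write in Frobenius form y'' + (p(x)/x) y' + (q(x)/x^2) y = 0:
  p(x) = 3/2,  q(x) = 2x^2 + 3x - 1/2.
Indicial equation: r(r-1) + (3/2) r + (-1/2) = 0 -> roots r_1 = 1/2, r_2 = -1.
Take r = r_1 = 1/2. Let y(x) = x^r sum_{n>=0} a_n x^n with a_0 = 1.
Substitute y = x^r sum a_n x^n and match x^{r+n}. The recurrence is
  D(n) a_n + 3 a_{n-1} + 2 a_{n-2} = 0,  where D(n) = (r+n)(r+n-1) + (3/2)(r+n) + (-1/2).
  a_n = [-3 a_{n-1} - 2 a_{n-2}] / D(n).
Since the indicial polynomial factors as (r - r_1)(r - r_2), D(n) = (r_1 + n - r_1)(r_1 + n - r_2) = n(n + 3/2).
Evaluating step by step (a_0 = 1):
  n = 1: D(1) = 1(1 + 3/2) = 5/2; numerator = -3(1) = -3; a_1 = (-3)/(5/2) = -6/5
  n = 2: D(2) = 2(2 + 3/2) = 7; numerator = -3(-6/5) - 2(1) = 8/5; a_2 = (8/5)/(7) = 8/35
  n = 3: D(3) = 3(3 + 3/2) = 27/2; numerator = -3(8/35) - 2(-6/5) = 12/7; a_3 = (12/7)/(27/2) = 8/63
  n = 4: D(4) = 4(4 + 3/2) = 22; numerator = -3(8/63) - 2(8/35) = -88/105; a_4 = (-88/105)/(22) = -4/105
  n = 5: D(5) = 5(5 + 3/2) = 65/2; numerator = -3(-4/105) - 2(8/63) = -44/315; a_5 = (-44/315)/(65/2) = -88/20475
  n = 6: D(6) = 6(6 + 3/2) = 45; numerator = -3(-88/20475) - 2(-4/105) = 608/6825; a_6 = (608/6825)/(45) = 608/307125

r = 1/2; a_0 = 1; a_1 = -6/5; a_2 = 8/35; a_3 = 8/63; a_4 = -4/105; a_5 = -88/20475; a_6 = 608/307125


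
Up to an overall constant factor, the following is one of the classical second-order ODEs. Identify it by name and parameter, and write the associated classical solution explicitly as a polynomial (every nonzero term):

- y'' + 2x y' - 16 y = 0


All three coefficients share the factor -1; dividing through by -1 gives  y'' - 2x y' + 16 y = 0.
This matches the Hermite equation y'' - 2x y' + 2n y = 0 with 2n = 16, so n = 8; the polynomial solution is H_8(x).
With y = sum_k a_k x^k, matching x^k gives (k+2)(k+1) a_{k+2} = 2(k - n) a_k = 2(k - 8) a_k. The right side vanishes at k = 8, so the series with the parity of 8 terminates at degree 8.
Standard normalization: leading coefficient of H_n is 2^n, so a_8 = 2^8 = 256. Work downward with a_k = (k+1)(k+2) a_{k+2} / (2(k - n)):
  a_6 = (7)(8)(256) / (2(6 - 8)) = 14336/(-4) = -3584
  a_4 = (5)(6)(-3584) / (2(4 - 8)) = -107520/(-8) = 13440
  a_2 = (3)(4)(13440) / (2(2 - 8)) = 161280/(-12) = -13440
  a_0 = (1)(2)(-13440) / (2(0 - 8)) = -26880/(-16) = 1680
Hence H_8(x) = 256 x^8 - 3584 x^6 + 13440 x^4 - 13440 x^2 + 1680.

H_8(x); series = 256 x^8 - 3584 x^6 + 13440 x^4 - 13440 x^2 + 1680


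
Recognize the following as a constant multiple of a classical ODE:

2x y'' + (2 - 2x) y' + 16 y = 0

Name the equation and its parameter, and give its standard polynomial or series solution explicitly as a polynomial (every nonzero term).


All three coefficients share the factor 2; dividing through by 2 gives  x y'' + (1 - x) y' + 8 y = 0.
This matches the Laguerre equation x y'' + (1 - x) y' + n y = 0 with n = 8; the polynomial solution is L_8(x).
With y = sum_k a_k x^k, matching x^k gives (k+1)k a_{k+1} + (k+1) a_{k+1} - k a_k + n a_k = 0, i.e. (k+1)^2 a_{k+1} = (k - n) a_k = (k - 8) a_k. The right side vanishes at k = 8, so the series terminates at degree 8.
Standard normalization L_n(0) = 1 gives a_0 = 1. Work upward with a_{k+1} = (k - 8) a_k / (k+1)^2:
  a_1 = (0 - 8)(1) / 1^2 = -8/1 = -8
  a_2 = (1 - 8)(-8) / 2^2 = 56/4 = 14
  a_3 = (2 - 8)(14) / 3^2 = -84/9 = -28/3
  a_4 = (3 - 8)(-28/3) / 4^2 = (140/3)/16 = 35/12
  a_5 = (4 - 8)(35/12) / 5^2 = (-35/3)/25 = -7/15
  a_6 = (5 - 8)(-7/15) / 6^2 = (7/5)/36 = 7/180
  a_7 = (6 - 8)(7/180) / 7^2 = (-7/90)/49 = -1/630
  a_8 = (7 - 8)(-1/630) / 8^2 = (1/630)/64 = 1/40320
Hence L_8(x) = x^8/40320 - x^7/630 + 7 x^6/180 - 7 x^5/15 + 35 x^4/12 - 28 x^3/3 + 14 x^2 - 8 x + 1.

L_8(x); series = x^8/40320 - x^7/630 + 7 x^6/180 - 7 x^5/15 + 35 x^4/12 - 28 x^3/3 + 14 x^2 - 8 x + 1


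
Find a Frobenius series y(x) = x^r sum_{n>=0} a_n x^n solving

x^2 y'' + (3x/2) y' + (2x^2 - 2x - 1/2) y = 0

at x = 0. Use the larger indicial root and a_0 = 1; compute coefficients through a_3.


Write in Frobenius form y'' + (p(x)/x) y' + (q(x)/x^2) y = 0:
  p(x) = 3/2,  q(x) = 2x^2 - 2x - 1/2.
Indicial equation: r(r-1) + (3/2) r + (-1/2) = 0 -> roots r_1 = 1/2, r_2 = -1.
Take r = r_1 = 1/2. Let y(x) = x^r sum_{n>=0} a_n x^n with a_0 = 1.
Substitute y = x^r sum a_n x^n and match x^{r+n}. The recurrence is
  D(n) a_n - 2 a_{n-1} + 2 a_{n-2} = 0,  where D(n) = (r+n)(r+n-1) + (3/2)(r+n) + (-1/2).
  a_n = [2 a_{n-1} - 2 a_{n-2}] / D(n).
Since the indicial polynomial factors as (r - r_1)(r - r_2), D(n) = (r_1 + n - r_1)(r_1 + n - r_2) = n(n + 3/2).
Evaluating step by step (a_0 = 1):
  n = 1: D(1) = 1(1 + 3/2) = 5/2; numerator = 2(1) = 2; a_1 = (2)/(5/2) = 4/5
  n = 2: D(2) = 2(2 + 3/2) = 7; numerator = 2(4/5) - 2(1) = -2/5; a_2 = (-2/5)/(7) = -2/35
  n = 3: D(3) = 3(3 + 3/2) = 27/2; numerator = 2(-2/35) - 2(4/5) = -12/7; a_3 = (-12/7)/(27/2) = -8/63

r = 1/2; a_0 = 1; a_1 = 4/5; a_2 = -2/35; a_3 = -8/63


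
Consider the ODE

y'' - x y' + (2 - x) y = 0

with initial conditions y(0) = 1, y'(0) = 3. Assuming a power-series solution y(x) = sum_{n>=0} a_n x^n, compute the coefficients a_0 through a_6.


Ansatz: y(x) = sum_{n>=0} a_n x^n, so y'(x) = sum_{n>=1} n a_n x^(n-1) and y''(x) = sum_{n>=2} n(n-1) a_n x^(n-2).
Substitute into P(x) y'' + Q(x) y' + R(x) y = 0 with P(x) = 1, Q(x) = -x, R(x) = 2 - x, and match powers of x.
Initial conditions: a_0 = 1, a_1 = 3.
Setting the coefficient of each power of x to zero and solving order by order (substituting the coefficients already found):
  x^0: 2 a_2 + 2 a_0 = 0  ->  2 a_2 = -2 a_0 = -2  ->  a_2 = -1
  x^1: 6 a_3 + a_1 - a_0 = 0  ->  6 a_3 = -a_1 + a_0 = -2  ->  a_3 = -1/3
  x^2: 12 a_4 - a_1 = 0  ->  12 a_4 = a_1 = 3  ->  a_4 = 1/4
  x^3: 20 a_5 - a_3 - a_2 = 0  ->  20 a_5 = a_3 + a_2 = -4/3  ->  a_5 = -1/15
  x^4: 30 a_6 - 2 a_4 - a_3 = 0  ->  30 a_6 = 2 a_4 + a_3 = 1/6  ->  a_6 = 1/180
Truncated series: y(x) = 1 + 3 x - x^2 - (1/3) x^3 + (1/4) x^4 - (1/15) x^5 + (1/180) x^6 + O(x^7).

a_0 = 1; a_1 = 3; a_2 = -1; a_3 = -1/3; a_4 = 1/4; a_5 = -1/15; a_6 = 1/180


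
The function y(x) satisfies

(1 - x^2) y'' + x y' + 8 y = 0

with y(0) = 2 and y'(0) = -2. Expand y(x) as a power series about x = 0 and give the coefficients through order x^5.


Ansatz: y(x) = sum_{n>=0} a_n x^n, so y'(x) = sum_{n>=1} n a_n x^(n-1) and y''(x) = sum_{n>=2} n(n-1) a_n x^(n-2).
Substitute into P(x) y'' + Q(x) y' + R(x) y = 0 with P(x) = 1 - x^2, Q(x) = x, R(x) = 8, and match powers of x.
Initial conditions: a_0 = 2, a_1 = -2.
Setting the coefficient of each power of x to zero and solving order by order (substituting the coefficients already found):
  x^0: 2 a_2 + 8 a_0 = 0  ->  2 a_2 = -8 a_0 = -16  ->  a_2 = -8
  x^1: 6 a_3 + 9 a_1 = 0  ->  6 a_3 = -9 a_1 = 18  ->  a_3 = 3
  x^2: 12 a_4 + 8 a_2 = 0  ->  12 a_4 = -8 a_2 = 64  ->  a_4 = 16/3
  x^3: 20 a_5 + 5 a_3 = 0  ->  20 a_5 = -5 a_3 = -15  ->  a_5 = -3/4
Truncated series: y(x) = 2 - 2 x - 8 x^2 + 3 x^3 + (16/3) x^4 - (3/4) x^5 + O(x^6).

a_0 = 2; a_1 = -2; a_2 = -8; a_3 = 3; a_4 = 16/3; a_5 = -3/4


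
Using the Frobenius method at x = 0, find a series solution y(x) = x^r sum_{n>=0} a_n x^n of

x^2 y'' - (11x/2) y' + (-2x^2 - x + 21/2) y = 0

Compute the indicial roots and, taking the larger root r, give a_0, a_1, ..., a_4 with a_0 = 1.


Write in Frobenius form y'' + (p(x)/x) y' + (q(x)/x^2) y = 0:
  p(x) = -11/2,  q(x) = -2x^2 - x + 21/2.
Indicial equation: r(r-1) + (-11/2) r + (21/2) = 0 -> roots r_1 = 7/2, r_2 = 3.
Take r = r_1 = 7/2. Let y(x) = x^r sum_{n>=0} a_n x^n with a_0 = 1.
Substitute y = x^r sum a_n x^n and match x^{r+n}. The recurrence is
  D(n) a_n - 1 a_{n-1} - 2 a_{n-2} = 0,  where D(n) = (r+n)(r+n-1) + (-11/2)(r+n) + (21/2).
  a_n = [1 a_{n-1} + 2 a_{n-2}] / D(n).
Since the indicial polynomial factors as (r - r_1)(r - r_2), D(n) = (r_1 + n - r_1)(r_1 + n - r_2) = n(n + 1/2).
Evaluating step by step (a_0 = 1):
  n = 1: D(1) = 1(1 + 1/2) = 3/2; numerator = 1(1) = 1; a_1 = (1)/(3/2) = 2/3
  n = 2: D(2) = 2(2 + 1/2) = 5; numerator = 1(2/3) + 2(1) = 8/3; a_2 = (8/3)/(5) = 8/15
  n = 3: D(3) = 3(3 + 1/2) = 21/2; numerator = 1(8/15) + 2(2/3) = 28/15; a_3 = (28/15)/(21/2) = 8/45
  n = 4: D(4) = 4(4 + 1/2) = 18; numerator = 1(8/45) + 2(8/15) = 56/45; a_4 = (56/45)/(18) = 28/405

r = 7/2; a_0 = 1; a_1 = 2/3; a_2 = 8/15; a_3 = 8/45; a_4 = 28/405


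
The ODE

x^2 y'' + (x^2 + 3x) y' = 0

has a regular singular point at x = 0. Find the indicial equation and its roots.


Divide by x^2 to reach normal form y'' + P_1(x) y' + P_2(x) y = 0 with P_1(x) = 1 + 3/x and P_2(x) = 0.
x = 0 is a singular point because the y'-coefficient 1 + 3/x has a pole at x = 0.
It is a regular singular point because x P_1(x) = p(x) = x + 3 and x^2 P_2(x) = q(x) = 0 are polynomials, hence analytic at x = 0.
p(0) = 3,  q(0) = 0.
Indicial equation: r(r-1) + p(0) r + q(0) = 0, i.e. r^2 + (p(0) - 1) r + q(0) = 0, i.e. r^2 + 2 r = 0.
Discriminant: (2)^2 - 4(0) = 4, so r = (-2 ± 2)/2.
Solving: r_1 = 0, r_2 = -2.

indicial: r^2 + 2 r = 0; roots r_1 = 0, r_2 = -2


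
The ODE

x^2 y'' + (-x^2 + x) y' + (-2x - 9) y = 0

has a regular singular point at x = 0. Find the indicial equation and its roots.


Divide by x^2 to reach normal form y'' + P_1(x) y' + P_2(x) y = 0 with P_1(x) = -1 + 1/x and P_2(x) = -2/x - 9/x^2.
x = 0 is a singular point because the y'-coefficient -1 + 1/x has a pole at x = 0 and the y-coefficient -2/x - 9/x^2 has a pole at x = 0.
It is a regular singular point because x P_1(x) = p(x) = 1 - x and x^2 P_2(x) = q(x) = -2x - 9 are polynomials, hence analytic at x = 0.
p(0) = 1,  q(0) = -9.
Indicial equation: r(r-1) + p(0) r + q(0) = 0, i.e. r^2 + (p(0) - 1) r + q(0) = 0, i.e. r^2 - 9 = 0.
Discriminant: (0)^2 - 4(-9) = 36, so r = (0 ± 6)/2.
Solving: r_1 = 3, r_2 = -3.

indicial: r^2 - 9 = 0; roots r_1 = 3, r_2 = -3


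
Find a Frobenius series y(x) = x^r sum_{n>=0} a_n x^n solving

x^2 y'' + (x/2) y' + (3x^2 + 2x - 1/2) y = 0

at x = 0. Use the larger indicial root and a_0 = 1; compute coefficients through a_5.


Write in Frobenius form y'' + (p(x)/x) y' + (q(x)/x^2) y = 0:
  p(x) = 1/2,  q(x) = 3x^2 + 2x - 1/2.
Indicial equation: r(r-1) + (1/2) r + (-1/2) = 0 -> roots r_1 = 1, r_2 = -1/2.
Take r = r_1 = 1. Let y(x) = x^r sum_{n>=0} a_n x^n with a_0 = 1.
Substitute y = x^r sum a_n x^n and match x^{r+n}. The recurrence is
  D(n) a_n + 2 a_{n-1} + 3 a_{n-2} = 0,  where D(n) = (r+n)(r+n-1) + (1/2)(r+n) + (-1/2).
  a_n = [-2 a_{n-1} - 3 a_{n-2}] / D(n).
Since the indicial polynomial factors as (r - r_1)(r - r_2), D(n) = (r_1 + n - r_1)(r_1 + n - r_2) = n(n + 3/2).
Evaluating step by step (a_0 = 1):
  n = 1: D(1) = 1(1 + 3/2) = 5/2; numerator = -2(1) = -2; a_1 = (-2)/(5/2) = -4/5
  n = 2: D(2) = 2(2 + 3/2) = 7; numerator = -2(-4/5) - 3(1) = -7/5; a_2 = (-7/5)/(7) = -1/5
  n = 3: D(3) = 3(3 + 3/2) = 27/2; numerator = -2(-1/5) - 3(-4/5) = 14/5; a_3 = (14/5)/(27/2) = 28/135
  n = 4: D(4) = 4(4 + 3/2) = 22; numerator = -2(28/135) - 3(-1/5) = 5/27; a_4 = (5/27)/(22) = 5/594
  n = 5: D(5) = 5(5 + 3/2) = 65/2; numerator = -2(5/594) - 3(28/135) = -949/1485; a_5 = (-949/1485)/(65/2) = -146/7425

r = 1; a_0 = 1; a_1 = -4/5; a_2 = -1/5; a_3 = 28/135; a_4 = 5/594; a_5 = -146/7425


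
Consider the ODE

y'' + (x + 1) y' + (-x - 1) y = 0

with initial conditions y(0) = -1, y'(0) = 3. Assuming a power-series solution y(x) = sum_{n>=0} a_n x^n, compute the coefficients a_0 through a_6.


Ansatz: y(x) = sum_{n>=0} a_n x^n, so y'(x) = sum_{n>=1} n a_n x^(n-1) and y''(x) = sum_{n>=2} n(n-1) a_n x^(n-2).
Substitute into P(x) y'' + Q(x) y' + R(x) y = 0 with P(x) = 1, Q(x) = x + 1, R(x) = -x - 1, and match powers of x.
Initial conditions: a_0 = -1, a_1 = 3.
Setting the coefficient of each power of x to zero and solving order by order (substituting the coefficients already found):
  x^0: 2 a_2 + a_1 - a_0 = 0  ->  2 a_2 = -a_1 + a_0 = -4  ->  a_2 = -2
  x^1: 6 a_3 + 2 a_2 - a_0 = 0  ->  6 a_3 = -2 a_2 + a_0 = 3  ->  a_3 = 1/2
  x^2: 12 a_4 + 3 a_3 + a_2 - a_1 = 0  ->  12 a_4 = -3 a_3 - a_2 + a_1 = 7/2  ->  a_4 = 7/24
  x^3: 20 a_5 + 4 a_4 + 2 a_3 - a_2 = 0  ->  20 a_5 = -4 a_4 - 2 a_3 + a_2 = -25/6  ->  a_5 = -5/24
  x^4: 30 a_6 + 5 a_5 + 3 a_4 - a_3 = 0  ->  30 a_6 = -5 a_5 - 3 a_4 + a_3 = 2/3  ->  a_6 = 1/45
Truncated series: y(x) = -1 + 3 x - 2 x^2 + (1/2) x^3 + (7/24) x^4 - (5/24) x^5 + (1/45) x^6 + O(x^7).

a_0 = -1; a_1 = 3; a_2 = -2; a_3 = 1/2; a_4 = 7/24; a_5 = -5/24; a_6 = 1/45
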